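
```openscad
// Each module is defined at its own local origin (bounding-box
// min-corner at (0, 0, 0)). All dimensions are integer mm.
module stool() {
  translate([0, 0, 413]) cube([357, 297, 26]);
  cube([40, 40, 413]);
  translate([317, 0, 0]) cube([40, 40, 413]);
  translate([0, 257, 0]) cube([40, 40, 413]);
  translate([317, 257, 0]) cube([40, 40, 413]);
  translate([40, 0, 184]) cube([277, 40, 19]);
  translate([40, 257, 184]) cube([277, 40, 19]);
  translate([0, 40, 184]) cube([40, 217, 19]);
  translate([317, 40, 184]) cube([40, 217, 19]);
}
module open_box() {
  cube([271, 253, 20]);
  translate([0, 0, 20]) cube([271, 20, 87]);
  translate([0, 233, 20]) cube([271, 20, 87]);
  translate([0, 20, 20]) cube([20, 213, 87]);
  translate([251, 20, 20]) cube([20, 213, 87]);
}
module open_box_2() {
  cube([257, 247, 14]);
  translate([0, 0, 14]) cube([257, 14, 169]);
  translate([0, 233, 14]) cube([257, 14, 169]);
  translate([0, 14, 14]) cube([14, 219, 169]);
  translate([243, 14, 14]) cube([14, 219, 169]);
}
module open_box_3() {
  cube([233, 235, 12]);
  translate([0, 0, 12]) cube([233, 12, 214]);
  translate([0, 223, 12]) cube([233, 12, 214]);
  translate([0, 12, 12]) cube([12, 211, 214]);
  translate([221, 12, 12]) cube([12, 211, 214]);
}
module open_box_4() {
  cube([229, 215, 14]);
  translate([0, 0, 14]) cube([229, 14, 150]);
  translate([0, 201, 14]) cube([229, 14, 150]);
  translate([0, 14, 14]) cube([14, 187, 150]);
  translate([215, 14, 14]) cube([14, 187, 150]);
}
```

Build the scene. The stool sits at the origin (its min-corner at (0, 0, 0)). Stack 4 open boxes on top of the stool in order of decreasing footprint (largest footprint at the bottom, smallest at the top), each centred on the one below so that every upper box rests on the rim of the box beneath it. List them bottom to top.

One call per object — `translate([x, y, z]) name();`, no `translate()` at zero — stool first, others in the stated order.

stool();
translate([43, 22, 439]) open_box();
translate([50, 25, 546]) open_box_2();
translate([62, 31, 729]) open_box_3();
translate([64, 41, 955]) open_box_4();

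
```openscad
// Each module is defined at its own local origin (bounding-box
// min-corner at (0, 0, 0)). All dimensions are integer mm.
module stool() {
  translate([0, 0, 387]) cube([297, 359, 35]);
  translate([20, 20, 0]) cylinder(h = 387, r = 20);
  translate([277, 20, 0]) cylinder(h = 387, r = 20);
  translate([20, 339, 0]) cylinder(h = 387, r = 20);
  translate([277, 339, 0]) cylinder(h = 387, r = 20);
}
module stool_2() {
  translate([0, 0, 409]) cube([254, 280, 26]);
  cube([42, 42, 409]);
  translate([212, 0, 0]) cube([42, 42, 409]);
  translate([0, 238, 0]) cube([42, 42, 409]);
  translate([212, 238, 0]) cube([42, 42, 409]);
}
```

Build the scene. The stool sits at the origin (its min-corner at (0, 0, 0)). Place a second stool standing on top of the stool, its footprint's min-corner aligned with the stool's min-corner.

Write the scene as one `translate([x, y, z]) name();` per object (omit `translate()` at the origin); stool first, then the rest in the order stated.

stool();
translate([0, 0, 422]) stool_2();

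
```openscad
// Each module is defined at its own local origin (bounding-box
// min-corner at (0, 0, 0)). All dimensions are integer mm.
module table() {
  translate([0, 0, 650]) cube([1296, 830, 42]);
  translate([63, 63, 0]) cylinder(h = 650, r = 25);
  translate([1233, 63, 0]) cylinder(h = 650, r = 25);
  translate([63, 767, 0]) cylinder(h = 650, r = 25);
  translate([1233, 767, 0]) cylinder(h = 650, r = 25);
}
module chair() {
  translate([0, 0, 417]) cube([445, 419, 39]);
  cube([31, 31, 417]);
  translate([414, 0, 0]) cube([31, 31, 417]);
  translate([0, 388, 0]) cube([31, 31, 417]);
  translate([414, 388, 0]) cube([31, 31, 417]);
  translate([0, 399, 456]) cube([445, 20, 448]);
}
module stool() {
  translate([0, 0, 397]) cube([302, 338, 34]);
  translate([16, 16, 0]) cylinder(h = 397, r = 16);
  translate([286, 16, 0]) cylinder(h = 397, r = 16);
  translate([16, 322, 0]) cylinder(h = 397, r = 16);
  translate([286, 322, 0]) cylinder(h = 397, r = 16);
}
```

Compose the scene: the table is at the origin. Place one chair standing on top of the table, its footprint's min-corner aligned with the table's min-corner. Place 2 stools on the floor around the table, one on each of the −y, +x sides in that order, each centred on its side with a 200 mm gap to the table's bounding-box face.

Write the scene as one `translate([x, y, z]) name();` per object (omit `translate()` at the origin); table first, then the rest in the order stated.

table();
translate([0, 0, 692]) chair();
translate([497, -538, 0]) stool();
translate([1496, 246, 0]) stool();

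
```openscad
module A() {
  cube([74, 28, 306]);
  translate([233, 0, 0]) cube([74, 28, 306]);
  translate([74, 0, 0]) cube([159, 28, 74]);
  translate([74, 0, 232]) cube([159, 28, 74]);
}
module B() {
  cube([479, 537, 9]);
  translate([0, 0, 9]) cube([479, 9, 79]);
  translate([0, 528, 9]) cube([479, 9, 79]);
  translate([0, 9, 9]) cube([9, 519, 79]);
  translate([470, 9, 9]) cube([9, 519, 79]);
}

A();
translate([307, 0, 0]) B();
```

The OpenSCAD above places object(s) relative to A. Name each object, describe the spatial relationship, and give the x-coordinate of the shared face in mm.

The picture frame's +x face and the open box's −x face are both at x = 307 mm.

A is a picture frame. B is an open box. The open box is against the picture frame's +x side, with their −y faces flush. The x-coordinate of the shared face is 307 mm.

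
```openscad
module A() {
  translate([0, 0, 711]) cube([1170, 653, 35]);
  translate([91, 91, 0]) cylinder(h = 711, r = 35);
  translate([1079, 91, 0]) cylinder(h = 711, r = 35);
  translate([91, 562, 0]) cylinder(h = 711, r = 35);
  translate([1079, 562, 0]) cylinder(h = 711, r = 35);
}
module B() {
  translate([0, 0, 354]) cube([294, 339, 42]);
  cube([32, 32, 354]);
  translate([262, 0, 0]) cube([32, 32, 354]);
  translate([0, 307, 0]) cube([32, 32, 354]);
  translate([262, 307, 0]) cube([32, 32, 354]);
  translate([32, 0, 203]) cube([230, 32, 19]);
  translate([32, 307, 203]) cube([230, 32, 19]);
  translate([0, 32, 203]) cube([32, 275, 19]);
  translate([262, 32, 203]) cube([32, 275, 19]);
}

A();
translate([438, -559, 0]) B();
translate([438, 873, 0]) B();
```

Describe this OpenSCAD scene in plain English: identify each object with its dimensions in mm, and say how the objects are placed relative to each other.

A is a table: top 1170 mm (x) × 653 mm (y), 35 mm thick, upper face at z = 746 mm, on four round legs of 70 mm diameter, each leg's bounding box inset 56 mm from the nearest pair of top edges, running from z = 0 to the bottom of the top.

B is a simple wooden stool: a rectangular seat 294 mm (x) by 339 mm (y), 42 mm thick, top face at z = 396 mm, on four square legs, each 32×32 mm in cross-section. The legs rest on z = 0, each flush with a corner of the seat. Four stretchers, 32 mm wide and 19 mm tall, connect adjacent legs with their undersides at z = 203 mm, each running between the inner faces of the legs it joins and aligned with the legs' outer faces on the other axis.

Two stools sit around the table at the −y, +y sides.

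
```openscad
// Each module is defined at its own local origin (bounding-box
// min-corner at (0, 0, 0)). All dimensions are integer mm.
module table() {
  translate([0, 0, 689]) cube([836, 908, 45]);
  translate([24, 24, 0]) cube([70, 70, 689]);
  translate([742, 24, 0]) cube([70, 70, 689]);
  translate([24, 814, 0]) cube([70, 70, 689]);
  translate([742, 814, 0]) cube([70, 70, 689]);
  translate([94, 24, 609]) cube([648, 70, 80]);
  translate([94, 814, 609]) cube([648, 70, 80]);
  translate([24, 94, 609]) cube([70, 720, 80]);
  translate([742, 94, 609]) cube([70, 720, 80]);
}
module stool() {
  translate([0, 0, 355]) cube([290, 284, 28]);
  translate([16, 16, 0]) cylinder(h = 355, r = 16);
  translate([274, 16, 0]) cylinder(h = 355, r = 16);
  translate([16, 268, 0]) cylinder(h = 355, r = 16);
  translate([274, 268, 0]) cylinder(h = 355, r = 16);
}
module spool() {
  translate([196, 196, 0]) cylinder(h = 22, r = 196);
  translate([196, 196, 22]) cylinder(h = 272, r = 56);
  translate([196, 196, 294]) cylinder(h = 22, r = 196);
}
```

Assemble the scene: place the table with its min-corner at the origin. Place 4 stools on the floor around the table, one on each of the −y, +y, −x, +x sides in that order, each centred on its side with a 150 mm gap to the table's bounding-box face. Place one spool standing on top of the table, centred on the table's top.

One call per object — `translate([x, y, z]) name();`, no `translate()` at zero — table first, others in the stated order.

table();
translate([273, -434, 0]) stool();
translate([273, 1058, 0]) stool();
translate([-440, 312, 0]) stool();
translate([986, 312, 0]) stool();
translate([222, 258, 734]) spool();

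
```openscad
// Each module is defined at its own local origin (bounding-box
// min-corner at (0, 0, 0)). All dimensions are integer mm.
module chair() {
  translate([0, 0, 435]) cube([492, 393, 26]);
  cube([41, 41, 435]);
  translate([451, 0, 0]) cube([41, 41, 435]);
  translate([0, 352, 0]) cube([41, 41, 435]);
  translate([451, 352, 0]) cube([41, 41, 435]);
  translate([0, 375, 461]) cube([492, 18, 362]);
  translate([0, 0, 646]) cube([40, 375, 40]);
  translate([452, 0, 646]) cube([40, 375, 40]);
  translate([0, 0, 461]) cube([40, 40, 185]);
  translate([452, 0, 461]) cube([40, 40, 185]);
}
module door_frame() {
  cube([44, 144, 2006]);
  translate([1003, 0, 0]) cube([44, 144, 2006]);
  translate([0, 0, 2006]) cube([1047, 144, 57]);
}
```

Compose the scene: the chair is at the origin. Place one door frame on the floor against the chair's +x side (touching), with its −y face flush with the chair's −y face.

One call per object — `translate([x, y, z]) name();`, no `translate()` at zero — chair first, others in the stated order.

chair();
translate([492, 0, 0]) door_frame();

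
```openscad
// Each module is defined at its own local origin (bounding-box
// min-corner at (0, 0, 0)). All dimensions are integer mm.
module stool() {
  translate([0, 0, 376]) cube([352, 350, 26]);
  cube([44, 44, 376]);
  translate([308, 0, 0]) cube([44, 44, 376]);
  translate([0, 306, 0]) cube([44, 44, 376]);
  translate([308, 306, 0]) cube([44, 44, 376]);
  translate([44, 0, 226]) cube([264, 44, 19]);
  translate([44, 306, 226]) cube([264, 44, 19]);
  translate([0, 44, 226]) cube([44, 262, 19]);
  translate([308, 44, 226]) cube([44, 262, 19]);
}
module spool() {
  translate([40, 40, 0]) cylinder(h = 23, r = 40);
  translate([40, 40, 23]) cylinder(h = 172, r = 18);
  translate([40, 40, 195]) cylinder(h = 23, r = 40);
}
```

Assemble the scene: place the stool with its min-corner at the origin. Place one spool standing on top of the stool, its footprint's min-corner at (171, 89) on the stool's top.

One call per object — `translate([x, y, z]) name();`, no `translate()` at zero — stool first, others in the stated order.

stool();
translate([171, 89, 402]) spool();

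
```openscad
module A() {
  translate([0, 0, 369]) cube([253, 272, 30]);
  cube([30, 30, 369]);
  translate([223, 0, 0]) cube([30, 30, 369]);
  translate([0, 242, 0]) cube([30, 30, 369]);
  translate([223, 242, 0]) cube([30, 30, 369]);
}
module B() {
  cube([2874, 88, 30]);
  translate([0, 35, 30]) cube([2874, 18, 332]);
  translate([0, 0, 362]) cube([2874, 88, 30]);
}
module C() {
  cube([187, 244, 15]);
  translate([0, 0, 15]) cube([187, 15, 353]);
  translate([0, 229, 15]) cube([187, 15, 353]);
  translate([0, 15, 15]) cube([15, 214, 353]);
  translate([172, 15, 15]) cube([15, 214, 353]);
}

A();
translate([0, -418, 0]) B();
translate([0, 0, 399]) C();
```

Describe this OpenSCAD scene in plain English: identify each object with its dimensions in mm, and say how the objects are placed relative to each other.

A is a four-legged stool. The seat is 253×272 mm, 30 mm thick, top at z = 399 mm. It stands on four square legs, each 30×30 mm in cross-section, from z = 0 to the seat underside, each flush with a corner of the seat.

B is an I-beam lying along x, 2874 mm long. Overall section height 392 mm. Two flanges 88 mm wide (y) and 30 mm thick, one on the floor and one at the top; a web 18 mm thick runs between them, centred on the flange width.

C is an open storage box with external size 187×244×368 mm and wall thickness 15 mm (the base is also 15 mm thick). The base covers the whole footprint; the four walls stand on the base, with the y-facing walls full-width and the x-facing walls fitting between their inner faces.

The I-beam is on the floor beside the stool on its −y side. The open box is on top of the stool.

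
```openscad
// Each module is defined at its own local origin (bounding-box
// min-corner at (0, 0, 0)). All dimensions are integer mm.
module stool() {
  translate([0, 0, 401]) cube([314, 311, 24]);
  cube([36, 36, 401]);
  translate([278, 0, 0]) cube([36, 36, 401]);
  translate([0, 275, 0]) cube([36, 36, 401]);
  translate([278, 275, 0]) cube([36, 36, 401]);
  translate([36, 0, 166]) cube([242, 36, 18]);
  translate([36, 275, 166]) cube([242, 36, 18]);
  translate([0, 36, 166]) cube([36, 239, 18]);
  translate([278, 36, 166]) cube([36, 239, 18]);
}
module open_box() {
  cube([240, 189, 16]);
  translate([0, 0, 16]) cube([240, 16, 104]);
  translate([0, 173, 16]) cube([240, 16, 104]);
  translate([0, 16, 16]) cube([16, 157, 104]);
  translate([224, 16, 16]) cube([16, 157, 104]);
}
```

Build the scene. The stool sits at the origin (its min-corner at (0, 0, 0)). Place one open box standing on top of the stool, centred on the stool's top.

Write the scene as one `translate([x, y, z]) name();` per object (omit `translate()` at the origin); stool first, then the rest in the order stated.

stool();
translate([37, 61, 425]) open_box();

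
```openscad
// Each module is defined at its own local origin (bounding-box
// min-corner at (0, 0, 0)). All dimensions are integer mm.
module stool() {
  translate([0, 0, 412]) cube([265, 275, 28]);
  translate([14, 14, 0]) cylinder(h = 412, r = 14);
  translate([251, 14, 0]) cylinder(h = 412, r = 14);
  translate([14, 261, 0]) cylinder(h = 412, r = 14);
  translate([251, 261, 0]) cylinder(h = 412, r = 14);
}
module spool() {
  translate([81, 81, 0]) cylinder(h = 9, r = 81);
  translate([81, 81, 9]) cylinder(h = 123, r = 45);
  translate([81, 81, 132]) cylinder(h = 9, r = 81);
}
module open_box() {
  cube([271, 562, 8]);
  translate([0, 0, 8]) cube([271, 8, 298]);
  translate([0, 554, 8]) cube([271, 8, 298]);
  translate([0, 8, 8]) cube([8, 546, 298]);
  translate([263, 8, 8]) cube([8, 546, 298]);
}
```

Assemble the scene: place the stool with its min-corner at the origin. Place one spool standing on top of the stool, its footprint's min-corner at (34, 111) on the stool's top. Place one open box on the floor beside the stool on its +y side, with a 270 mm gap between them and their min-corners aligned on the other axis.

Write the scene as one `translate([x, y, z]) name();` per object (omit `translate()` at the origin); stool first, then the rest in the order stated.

stool();
translate([34, 111, 440]) spool();
translate([0, 545, 0]) open_box();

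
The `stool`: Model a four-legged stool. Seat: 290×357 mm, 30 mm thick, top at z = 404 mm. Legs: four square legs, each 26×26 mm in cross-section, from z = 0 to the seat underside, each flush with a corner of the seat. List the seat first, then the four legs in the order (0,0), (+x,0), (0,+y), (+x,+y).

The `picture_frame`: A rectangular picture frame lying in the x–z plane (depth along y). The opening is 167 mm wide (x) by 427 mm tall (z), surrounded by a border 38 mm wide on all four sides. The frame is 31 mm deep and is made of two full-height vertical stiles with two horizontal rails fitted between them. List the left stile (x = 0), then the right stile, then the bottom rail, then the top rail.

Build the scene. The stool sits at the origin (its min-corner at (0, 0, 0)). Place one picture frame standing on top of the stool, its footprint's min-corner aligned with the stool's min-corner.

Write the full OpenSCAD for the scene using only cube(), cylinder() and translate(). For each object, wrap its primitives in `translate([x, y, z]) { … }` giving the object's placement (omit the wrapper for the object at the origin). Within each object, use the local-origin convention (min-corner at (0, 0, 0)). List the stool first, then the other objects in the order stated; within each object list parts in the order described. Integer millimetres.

translate([0, 0, 374]) cube([290, 357, 30]);
cube([26, 26, 374]);
translate([264, 0, 0]) cube([26, 26, 374]);
translate([0, 331, 0]) cube([26, 26, 374]);
translate([264, 331, 0]) cube([26, 26, 374]);
translate([0, 0, 404]) {
  cube([38, 31, 503]);
  translate([205, 0, 0]) cube([38, 31, 503]);
  translate([38, 0, 0]) cube([167, 31, 38]);
  translate([38, 0, 465]) cube([167, 31, 38]);
}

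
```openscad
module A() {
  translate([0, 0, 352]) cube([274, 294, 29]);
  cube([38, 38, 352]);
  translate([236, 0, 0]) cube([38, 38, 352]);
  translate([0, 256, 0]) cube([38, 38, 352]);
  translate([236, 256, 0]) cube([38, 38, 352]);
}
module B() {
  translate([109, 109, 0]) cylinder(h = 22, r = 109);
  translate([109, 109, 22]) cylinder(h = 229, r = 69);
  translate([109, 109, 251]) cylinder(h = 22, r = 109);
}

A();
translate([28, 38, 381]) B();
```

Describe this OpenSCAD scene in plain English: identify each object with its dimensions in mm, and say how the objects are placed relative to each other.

A is a simple wooden stool: a rectangular seat 274 mm (x) by 294 mm (y), 29 mm thick, top face at z = 381 mm, on four square legs, each 38×38 mm in cross-section. The legs rest on z = 0, each flush with a corner of the seat.

B is a spool: two coaxial disc flanges of radius 109 mm and thickness 22 mm, joined by a core cylinder of radius 69 mm and height 229 mm. The lower flange rests on z = 0 and the three cylinders share a vertical axis.

The spool is on top of the stool, centred.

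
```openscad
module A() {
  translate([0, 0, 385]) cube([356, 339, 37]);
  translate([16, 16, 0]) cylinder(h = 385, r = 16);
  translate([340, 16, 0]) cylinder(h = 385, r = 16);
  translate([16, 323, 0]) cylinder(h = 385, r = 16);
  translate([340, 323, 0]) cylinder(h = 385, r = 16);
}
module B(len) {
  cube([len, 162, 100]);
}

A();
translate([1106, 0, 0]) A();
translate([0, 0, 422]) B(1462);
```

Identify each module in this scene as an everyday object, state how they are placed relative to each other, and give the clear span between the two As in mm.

Second stool starts at x = 1106; first ends at x = 356; clear span = 1106 − 356 = 750 mm.

A is a stool. B is a beam. A beam spans the tops of two stools. The clear span between the two stools is 750 mm.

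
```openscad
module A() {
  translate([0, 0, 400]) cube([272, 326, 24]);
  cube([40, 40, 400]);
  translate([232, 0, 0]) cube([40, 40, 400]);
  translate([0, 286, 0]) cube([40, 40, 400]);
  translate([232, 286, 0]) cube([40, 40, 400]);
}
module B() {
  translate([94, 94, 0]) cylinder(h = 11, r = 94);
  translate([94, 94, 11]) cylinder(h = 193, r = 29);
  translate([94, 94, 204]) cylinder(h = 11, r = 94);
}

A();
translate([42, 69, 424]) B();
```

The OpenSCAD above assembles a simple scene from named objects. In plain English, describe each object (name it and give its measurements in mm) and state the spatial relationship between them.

A is a four-legged stool. The seat is a 272×326×24 mm slab whose top surface is at z = 424 mm; four square legs, each 40×40 mm in cross-section, run from the floor (z = 0) to the underside of the seat, each flush with a corner of the seat.

B is a spool: two coaxial disc flanges of radius 94 mm and thickness 11 mm, joined by a core cylinder of radius 29 mm and height 193 mm. The lower flange rests on z = 0 and the three cylinders share a vertical axis.

The spool is on top of the stool, centred.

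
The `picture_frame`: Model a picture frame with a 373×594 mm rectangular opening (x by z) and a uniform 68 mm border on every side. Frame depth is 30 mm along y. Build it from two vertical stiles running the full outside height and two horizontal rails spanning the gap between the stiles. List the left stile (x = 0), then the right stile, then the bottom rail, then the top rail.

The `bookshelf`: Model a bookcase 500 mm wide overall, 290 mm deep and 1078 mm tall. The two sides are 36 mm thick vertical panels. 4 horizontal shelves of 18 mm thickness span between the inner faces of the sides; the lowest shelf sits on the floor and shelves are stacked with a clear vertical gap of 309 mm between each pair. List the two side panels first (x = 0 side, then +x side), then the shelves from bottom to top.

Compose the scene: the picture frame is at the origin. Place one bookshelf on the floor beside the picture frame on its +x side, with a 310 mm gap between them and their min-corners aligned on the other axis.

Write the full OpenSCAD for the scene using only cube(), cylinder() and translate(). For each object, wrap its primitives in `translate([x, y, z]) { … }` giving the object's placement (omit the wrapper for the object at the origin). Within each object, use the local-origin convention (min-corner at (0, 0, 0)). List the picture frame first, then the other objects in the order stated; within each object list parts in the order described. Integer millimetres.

cube([68, 30, 730]);
translate([441, 0, 0]) cube([68, 30, 730]);
translate([68, 0, 0]) cube([373, 30, 68]);
translate([68, 0, 662]) cube([373, 30, 68]);
translate([819, 0, 0]) {
  cube([36, 290, 1078]);
  translate([464, 0, 0]) cube([36, 290, 1078]);
  translate([36, 0, 0]) cube([428, 290, 18]);
  translate([36, 0, 327]) cube([428, 290, 18]);
  translate([36, 0, 654]) cube([428, 290, 18]);
  translate([36, 0, 981]) cube([428, 290, 18]);
}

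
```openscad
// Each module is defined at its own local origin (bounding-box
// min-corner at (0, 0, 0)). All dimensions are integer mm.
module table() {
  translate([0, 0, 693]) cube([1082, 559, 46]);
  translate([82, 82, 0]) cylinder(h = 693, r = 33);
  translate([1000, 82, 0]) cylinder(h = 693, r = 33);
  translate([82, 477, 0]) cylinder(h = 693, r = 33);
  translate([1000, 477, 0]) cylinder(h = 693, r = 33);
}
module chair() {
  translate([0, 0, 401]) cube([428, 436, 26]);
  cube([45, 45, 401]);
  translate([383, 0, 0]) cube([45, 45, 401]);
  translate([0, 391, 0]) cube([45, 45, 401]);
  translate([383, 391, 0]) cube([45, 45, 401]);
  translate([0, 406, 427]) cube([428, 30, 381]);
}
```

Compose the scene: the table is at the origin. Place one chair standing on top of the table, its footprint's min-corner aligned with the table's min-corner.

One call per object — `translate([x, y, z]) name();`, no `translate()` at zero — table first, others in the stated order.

table();
translate([0, 0, 739]) chair();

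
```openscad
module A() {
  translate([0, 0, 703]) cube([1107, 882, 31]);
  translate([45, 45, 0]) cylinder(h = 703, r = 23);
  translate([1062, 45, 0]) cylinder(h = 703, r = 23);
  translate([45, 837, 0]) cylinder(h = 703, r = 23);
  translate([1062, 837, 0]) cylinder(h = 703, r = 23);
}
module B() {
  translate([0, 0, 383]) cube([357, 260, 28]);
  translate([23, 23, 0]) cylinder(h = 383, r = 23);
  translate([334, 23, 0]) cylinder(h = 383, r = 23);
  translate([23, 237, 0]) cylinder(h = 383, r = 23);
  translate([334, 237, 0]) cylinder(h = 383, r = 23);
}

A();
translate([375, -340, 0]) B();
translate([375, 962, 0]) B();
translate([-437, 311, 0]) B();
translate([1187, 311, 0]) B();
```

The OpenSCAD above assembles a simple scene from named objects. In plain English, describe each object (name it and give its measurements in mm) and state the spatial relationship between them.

A is a table: top 1107 mm (x) × 882 mm (y), 31 mm thick, upper face at z = 734 mm, on four round legs of 46 mm diameter, each leg's bounding box inset 22 mm from the nearest pair of top edges, running from z = 0 to the bottom of the top.

B is a four-legged stool. The seat is 357×260 mm, 28 mm thick, top at z = 411 mm. It stands on four round legs, each 46 mm in diameter, from z = 0 to the seat underside, each leg's axis is inset half a diameter from the nearest pair of seat edges (so the leg's bounding box is flush with the corner).

Four stools sit around the table at the −y, +y, −x, +x sides.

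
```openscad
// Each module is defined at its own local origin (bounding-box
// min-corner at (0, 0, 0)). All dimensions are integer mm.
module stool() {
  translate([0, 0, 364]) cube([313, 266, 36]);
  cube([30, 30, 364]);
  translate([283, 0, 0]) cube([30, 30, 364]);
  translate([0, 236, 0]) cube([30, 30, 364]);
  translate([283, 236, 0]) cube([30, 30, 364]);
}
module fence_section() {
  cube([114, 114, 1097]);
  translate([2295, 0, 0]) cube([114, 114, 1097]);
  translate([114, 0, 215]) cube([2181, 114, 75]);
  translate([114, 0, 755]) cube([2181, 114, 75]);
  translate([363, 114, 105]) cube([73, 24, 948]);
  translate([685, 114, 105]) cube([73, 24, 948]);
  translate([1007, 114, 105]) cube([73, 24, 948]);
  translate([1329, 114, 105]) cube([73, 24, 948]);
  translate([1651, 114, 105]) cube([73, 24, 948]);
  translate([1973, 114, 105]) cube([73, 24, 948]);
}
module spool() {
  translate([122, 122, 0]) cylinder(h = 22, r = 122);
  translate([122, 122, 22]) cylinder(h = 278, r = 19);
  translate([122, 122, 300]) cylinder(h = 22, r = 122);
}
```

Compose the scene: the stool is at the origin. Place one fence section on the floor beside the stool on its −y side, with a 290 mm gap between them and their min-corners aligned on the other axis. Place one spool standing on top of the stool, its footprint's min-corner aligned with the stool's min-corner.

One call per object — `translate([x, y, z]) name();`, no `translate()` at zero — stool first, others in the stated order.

stool();
translate([0, -428, 0]) fence_section();
translate([0, 0, 400]) spool();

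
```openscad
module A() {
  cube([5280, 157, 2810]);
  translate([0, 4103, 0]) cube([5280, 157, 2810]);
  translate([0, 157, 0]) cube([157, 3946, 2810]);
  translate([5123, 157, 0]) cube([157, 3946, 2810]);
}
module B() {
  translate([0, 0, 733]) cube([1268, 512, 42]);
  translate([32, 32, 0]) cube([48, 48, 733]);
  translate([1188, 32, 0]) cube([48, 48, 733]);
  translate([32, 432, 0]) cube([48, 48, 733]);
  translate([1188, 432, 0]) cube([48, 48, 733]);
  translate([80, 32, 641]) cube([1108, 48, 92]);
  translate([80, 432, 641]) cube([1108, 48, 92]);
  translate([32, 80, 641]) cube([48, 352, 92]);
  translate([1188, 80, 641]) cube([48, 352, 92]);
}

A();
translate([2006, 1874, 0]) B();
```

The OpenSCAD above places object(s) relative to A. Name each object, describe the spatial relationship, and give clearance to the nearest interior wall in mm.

Clearances: x = 1849, y = 1717; minimum 1717 mm.

A is a house frame. B is a table. The table sits inside the house frame, centred. The clearance to the nearest interior wall is 1717 mm.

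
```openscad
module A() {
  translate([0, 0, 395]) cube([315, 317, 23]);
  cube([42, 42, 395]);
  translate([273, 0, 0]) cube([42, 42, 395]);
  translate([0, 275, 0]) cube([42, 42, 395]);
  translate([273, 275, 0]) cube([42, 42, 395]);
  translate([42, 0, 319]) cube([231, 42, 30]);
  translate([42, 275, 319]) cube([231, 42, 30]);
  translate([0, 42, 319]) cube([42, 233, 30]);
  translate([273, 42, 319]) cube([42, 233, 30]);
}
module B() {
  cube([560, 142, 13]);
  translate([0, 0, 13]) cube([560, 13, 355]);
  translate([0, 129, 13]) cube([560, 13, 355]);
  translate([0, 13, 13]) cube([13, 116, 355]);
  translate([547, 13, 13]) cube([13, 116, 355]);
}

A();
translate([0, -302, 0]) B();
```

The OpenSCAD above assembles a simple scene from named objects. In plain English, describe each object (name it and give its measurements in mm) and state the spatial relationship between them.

A is a simple wooden stool: a rectangular seat 315 mm (x) by 317 mm (y), 23 mm thick, top face at z = 418 mm, on four square legs, each 42×42 mm in cross-section. The legs rest on z = 0, each flush with a corner of the seat. Four stretchers, 42 mm wide and 30 mm tall, connect adjacent legs with their undersides at z = 319 mm, each running between the inner faces of the legs it joins and aligned with the legs' outer faces on the other axis.

B is an open-topped rectangular box: outside dimensions 560×142×368 mm, with a uniform wall and base thickness of 13 mm. The base is a full 560×142 slab on the floor; four walls sit on top of the base. The front and back walls (the −y and +y sides) span the full width; the two side walls fit between them.

The open box is on the floor beside the stool on its −y side.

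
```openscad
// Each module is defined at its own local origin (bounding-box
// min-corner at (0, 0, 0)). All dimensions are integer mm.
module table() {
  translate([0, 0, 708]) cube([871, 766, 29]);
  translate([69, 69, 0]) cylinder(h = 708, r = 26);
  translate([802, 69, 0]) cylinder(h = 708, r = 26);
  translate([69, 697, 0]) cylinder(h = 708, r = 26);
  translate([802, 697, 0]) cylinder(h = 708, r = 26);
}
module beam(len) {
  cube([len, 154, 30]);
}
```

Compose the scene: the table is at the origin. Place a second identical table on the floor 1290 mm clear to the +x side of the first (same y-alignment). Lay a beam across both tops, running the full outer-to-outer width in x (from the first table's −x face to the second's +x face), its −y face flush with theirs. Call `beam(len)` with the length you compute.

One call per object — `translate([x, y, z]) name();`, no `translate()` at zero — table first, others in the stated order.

table();
translate([2161, 0, 0]) table();
translate([0, 0, 737]) beam(3032);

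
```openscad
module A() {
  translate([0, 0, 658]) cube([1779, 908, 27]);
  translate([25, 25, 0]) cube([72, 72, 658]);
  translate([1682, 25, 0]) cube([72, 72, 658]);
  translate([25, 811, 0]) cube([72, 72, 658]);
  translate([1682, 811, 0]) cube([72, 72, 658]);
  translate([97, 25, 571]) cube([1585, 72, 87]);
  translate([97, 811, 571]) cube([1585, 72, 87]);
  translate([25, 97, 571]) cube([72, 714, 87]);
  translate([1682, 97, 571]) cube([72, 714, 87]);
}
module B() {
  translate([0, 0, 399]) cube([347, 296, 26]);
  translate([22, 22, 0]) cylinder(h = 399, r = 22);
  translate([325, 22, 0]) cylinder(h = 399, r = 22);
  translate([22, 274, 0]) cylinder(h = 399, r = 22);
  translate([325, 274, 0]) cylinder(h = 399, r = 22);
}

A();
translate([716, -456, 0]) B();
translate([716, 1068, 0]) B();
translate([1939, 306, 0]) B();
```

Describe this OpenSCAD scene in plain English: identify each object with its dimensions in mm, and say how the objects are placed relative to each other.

A is a table with a 1779×908 mm rectangular top, 27 mm thick, top surface at z = 685 mm, supported by four 72×72 mm square legs, each inset 25 mm from the nearest pair of top edges, running from the floor. Four apron rails, 72 mm thick and 87 mm tall, run between adjacent legs with their top edges flush with the underside of the top and their outer faces flush with the legs' outer faces.

B is a four-legged stool. The seat is a 347×296×26 mm slab whose top surface is at z = 425 mm; four round legs, each 44 mm in diameter, run from the floor (z = 0) to the underside of the seat, each leg's axis is inset half a diameter from the nearest pair of seat edges (so the leg's bounding box is flush with the corner).

Three stools sit around the table at the −y, +y, +x sides.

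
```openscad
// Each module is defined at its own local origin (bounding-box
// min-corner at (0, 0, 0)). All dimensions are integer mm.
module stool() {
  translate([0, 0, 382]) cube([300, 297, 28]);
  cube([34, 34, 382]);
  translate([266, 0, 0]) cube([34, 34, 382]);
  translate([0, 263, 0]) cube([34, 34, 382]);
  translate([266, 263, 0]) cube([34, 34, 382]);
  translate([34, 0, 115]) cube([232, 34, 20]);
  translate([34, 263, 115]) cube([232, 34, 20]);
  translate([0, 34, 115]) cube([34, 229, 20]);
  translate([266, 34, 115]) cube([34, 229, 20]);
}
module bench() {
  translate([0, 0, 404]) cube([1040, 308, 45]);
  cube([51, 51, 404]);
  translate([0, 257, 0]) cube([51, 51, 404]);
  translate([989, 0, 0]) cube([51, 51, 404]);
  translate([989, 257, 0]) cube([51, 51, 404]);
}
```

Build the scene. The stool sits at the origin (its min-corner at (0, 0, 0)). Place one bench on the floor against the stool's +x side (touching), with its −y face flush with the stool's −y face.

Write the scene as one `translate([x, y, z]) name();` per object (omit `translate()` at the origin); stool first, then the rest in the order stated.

stool();
translate([300, 0, 0]) bench();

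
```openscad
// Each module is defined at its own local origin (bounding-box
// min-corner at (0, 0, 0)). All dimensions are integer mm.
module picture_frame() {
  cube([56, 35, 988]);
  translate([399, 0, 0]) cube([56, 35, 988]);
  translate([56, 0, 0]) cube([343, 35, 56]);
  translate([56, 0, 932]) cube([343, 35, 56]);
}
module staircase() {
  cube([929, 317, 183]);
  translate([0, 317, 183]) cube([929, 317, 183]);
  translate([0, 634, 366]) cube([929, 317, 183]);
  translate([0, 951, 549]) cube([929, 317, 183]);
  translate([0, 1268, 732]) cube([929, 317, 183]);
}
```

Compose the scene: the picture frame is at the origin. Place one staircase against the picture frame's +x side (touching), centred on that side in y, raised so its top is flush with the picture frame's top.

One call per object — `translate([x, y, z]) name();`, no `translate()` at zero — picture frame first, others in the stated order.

picture_frame();
translate([455, -775, 73]) staircase();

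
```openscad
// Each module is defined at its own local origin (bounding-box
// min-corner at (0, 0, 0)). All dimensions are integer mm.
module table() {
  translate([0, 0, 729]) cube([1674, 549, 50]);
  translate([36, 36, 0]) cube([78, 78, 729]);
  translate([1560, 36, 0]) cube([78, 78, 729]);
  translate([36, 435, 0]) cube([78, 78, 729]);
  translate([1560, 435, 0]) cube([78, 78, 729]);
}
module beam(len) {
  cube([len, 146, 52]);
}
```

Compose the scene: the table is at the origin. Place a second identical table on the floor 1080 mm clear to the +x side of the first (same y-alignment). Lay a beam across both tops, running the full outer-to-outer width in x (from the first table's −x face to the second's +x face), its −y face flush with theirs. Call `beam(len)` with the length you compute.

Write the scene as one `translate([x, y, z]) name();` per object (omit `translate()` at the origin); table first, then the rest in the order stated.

table();
translate([2754, 0, 0]) table();
translate([0, 0, 779]) beam(4428);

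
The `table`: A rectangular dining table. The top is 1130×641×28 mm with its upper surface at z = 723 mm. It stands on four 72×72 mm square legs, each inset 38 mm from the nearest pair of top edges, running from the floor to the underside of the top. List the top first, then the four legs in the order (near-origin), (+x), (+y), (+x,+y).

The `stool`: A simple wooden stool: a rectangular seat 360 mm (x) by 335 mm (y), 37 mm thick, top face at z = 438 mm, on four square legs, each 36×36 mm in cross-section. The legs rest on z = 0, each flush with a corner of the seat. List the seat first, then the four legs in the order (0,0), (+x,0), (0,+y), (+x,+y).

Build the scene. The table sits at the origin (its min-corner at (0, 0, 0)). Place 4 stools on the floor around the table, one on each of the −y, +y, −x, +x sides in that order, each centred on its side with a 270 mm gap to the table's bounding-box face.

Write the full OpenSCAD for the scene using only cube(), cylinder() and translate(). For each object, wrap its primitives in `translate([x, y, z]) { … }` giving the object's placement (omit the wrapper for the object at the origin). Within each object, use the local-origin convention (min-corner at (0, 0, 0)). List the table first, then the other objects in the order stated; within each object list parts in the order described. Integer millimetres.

translate([0, 0, 695]) cube([1130, 641, 28]);
translate([38, 38, 0]) cube([72, 72, 695]);
translate([1020, 38, 0]) cube([72, 72, 695]);
translate([38, 531, 0]) cube([72, 72, 695]);
translate([1020, 531, 0]) cube([72, 72, 695]);
translate([385, -605, 0]) {
  translate([0, 0, 401]) cube([360, 335, 37]);
  cube([36, 36, 401]);
  translate([324, 0, 0]) cube([36, 36, 401]);
  translate([0, 299, 0]) cube([36, 36, 401]);
  translate([324, 299, 0]) cube([36, 36, 401]);
}
translate([385, 911, 0]) {
  translate([0, 0, 401]) cube([360, 335, 37]);
  cube([36, 36, 401]);
  translate([324, 0, 0]) cube([36, 36, 401]);
  translate([0, 299, 0]) cube([36, 36, 401]);
  translate([324, 299, 0]) cube([36, 36, 401]);
}
translate([-630, 153, 0]) {
  translate([0, 0, 401]) cube([360, 335, 37]);
  cube([36, 36, 401]);
  translate([324, 0, 0]) cube([36, 36, 401]);
  translate([0, 299, 0]) cube([36, 36, 401]);
  translate([324, 299, 0]) cube([36, 36, 401]);
}
translate([1400, 153, 0]) {
  translate([0, 0, 401]) cube([360, 335, 37]);
  cube([36, 36, 401]);
  translate([324, 0, 0]) cube([36, 36, 401]);
  translate([0, 299, 0]) cube([36, 36, 401]);
  translate([324, 299, 0]) cube([36, 36, 401]);
}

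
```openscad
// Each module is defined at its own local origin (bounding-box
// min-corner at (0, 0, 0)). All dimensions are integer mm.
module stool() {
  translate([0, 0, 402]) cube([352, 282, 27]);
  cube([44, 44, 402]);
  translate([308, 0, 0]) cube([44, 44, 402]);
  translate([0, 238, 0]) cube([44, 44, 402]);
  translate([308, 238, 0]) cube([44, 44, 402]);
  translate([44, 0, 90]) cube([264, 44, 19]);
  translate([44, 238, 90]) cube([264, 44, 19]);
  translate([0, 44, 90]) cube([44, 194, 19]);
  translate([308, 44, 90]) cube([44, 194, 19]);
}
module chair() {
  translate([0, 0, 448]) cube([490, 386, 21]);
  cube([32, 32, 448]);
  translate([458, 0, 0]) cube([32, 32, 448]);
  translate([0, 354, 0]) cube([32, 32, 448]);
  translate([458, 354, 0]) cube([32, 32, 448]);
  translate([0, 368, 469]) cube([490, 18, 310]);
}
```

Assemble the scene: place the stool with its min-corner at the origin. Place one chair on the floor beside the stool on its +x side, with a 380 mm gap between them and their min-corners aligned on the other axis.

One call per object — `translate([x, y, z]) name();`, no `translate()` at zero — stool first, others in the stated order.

stool();
translate([732, 0, 0]) chair();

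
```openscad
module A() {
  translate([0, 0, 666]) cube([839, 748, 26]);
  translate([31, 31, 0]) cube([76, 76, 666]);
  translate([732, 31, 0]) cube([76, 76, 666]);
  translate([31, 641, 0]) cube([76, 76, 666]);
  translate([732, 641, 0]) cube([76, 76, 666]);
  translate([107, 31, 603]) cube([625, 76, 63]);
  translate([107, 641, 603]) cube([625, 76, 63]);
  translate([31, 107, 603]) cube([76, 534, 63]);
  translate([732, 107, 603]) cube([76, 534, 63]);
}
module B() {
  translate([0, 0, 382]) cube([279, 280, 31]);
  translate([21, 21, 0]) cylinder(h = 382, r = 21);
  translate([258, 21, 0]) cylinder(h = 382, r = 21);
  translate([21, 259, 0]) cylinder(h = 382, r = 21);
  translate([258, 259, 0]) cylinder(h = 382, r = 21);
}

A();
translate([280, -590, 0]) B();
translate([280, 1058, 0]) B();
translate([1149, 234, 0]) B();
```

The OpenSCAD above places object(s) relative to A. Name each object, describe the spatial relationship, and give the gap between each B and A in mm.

A is a table. B is a stool. Three stools sit around the table at the −y, +y, +x sides. The gap between each stool and the table is 310 mm.

Each stool's nearest face is 310 mm from the table's bounding box.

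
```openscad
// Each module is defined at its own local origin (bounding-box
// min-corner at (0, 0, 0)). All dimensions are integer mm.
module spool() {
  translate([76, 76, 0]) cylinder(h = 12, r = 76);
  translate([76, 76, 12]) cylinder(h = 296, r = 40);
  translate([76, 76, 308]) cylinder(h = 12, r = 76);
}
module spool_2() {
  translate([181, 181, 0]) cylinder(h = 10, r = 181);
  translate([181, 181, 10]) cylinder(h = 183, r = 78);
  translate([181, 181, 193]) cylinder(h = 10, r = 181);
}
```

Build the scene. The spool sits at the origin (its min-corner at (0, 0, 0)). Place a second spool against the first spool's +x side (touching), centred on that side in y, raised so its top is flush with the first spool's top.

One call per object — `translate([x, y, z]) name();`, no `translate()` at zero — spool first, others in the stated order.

spool();
translate([152, -105, 117]) spool_2();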